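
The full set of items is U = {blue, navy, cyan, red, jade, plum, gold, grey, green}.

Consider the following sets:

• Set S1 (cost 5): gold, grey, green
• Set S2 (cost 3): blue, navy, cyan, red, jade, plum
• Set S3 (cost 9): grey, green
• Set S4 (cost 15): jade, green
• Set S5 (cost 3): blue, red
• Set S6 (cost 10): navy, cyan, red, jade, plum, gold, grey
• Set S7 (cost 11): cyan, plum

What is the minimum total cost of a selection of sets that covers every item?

S1, S2 together cover every item (S1 ∪ S2 = {blue, navy, cyan, red, jade, plum, gold, grey, green}); total cost 5 + 3 = 8.
No covering selection has total cost below 8.

8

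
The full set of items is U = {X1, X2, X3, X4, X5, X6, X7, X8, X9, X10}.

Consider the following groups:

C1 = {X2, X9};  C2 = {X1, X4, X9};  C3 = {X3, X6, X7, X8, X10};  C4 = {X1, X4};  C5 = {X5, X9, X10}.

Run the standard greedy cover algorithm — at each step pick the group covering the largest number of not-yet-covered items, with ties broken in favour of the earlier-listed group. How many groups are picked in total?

4

Greedy: pick C3 (covers 5 new) → pick C2 (covers 3 new) → pick C1 (covers 1 new) → pick C5 (covers 1 new). Total picks: 4.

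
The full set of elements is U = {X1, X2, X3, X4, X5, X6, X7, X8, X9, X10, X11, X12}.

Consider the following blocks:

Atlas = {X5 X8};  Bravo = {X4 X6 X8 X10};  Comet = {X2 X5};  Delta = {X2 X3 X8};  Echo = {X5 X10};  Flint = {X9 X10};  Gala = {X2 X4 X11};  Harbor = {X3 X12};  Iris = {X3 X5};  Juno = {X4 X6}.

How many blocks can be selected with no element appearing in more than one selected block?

Atlas, Flint, Gala, Harbor are pairwise disjoint (Atlas={X5,X8}; Flint={X9,X10}; Gala={X2,X4,X11}; Harbor={X3,X12}).
Every remaining block overlaps one of these, and no 5 of the listed blocks are pairwise disjoint, so 4 is the maximum.

4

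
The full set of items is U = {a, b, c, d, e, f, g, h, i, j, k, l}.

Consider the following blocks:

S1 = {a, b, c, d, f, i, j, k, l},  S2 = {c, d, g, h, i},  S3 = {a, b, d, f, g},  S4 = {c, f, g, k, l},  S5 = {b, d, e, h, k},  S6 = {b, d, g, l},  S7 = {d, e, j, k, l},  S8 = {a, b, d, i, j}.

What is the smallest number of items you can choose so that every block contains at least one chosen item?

2

T = {d, l} meets every block (each contains at least one member of T), and |T| = 2.
The blocks S4, S8 are pairwise disjoint, so any hitting set needs a separate item for each — at least 2. Hence 2 is optimal.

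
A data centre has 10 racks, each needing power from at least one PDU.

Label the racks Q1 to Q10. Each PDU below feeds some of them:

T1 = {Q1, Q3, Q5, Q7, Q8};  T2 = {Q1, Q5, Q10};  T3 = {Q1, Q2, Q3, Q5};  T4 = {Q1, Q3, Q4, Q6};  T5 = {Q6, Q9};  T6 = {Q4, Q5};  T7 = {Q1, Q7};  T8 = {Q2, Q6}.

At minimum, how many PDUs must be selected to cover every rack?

T1 and T2 and T5 and T6 and T8 together: T1 ∪ T2 ∪ T5 ∪ T6 ∪ T8 = {Q1, Q2, Q3, Q4, Q5, Q6, Q7, Q8, Q9, Q10} — every rack is covered.
No 4 of the 8 PDUs cover everything (all 70 combinations miss at least one rack), so 5 is optimal.

5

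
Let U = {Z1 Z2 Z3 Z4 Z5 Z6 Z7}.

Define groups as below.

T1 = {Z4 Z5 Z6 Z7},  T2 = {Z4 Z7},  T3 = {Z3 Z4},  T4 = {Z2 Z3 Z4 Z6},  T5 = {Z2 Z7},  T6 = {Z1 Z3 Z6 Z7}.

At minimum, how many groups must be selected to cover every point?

T1 and T5 and T6 together: T1 ∪ T5 ∪ T6 = {Z1, Z2, Z3, Z4, Z5, Z6, Z7} — every point is covered.
Only T6 contains Z1, so T6 is forced; the remaining 3 points need at least 2 more groups (each remaining group adds at most 2) — so at least 3 groups are needed, and 3 is optimal.

3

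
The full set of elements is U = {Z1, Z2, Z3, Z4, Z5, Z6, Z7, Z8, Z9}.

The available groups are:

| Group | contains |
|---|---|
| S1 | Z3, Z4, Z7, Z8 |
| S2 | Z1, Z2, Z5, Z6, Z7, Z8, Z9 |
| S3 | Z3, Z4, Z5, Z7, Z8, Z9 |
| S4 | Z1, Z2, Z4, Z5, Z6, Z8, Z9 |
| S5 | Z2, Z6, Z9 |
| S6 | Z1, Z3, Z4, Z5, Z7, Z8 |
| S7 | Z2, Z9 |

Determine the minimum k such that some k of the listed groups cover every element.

2

Take {S1, S4}. Their union is {Z1, Z2, Z3, Z4, Z5, Z6, Z7, Z8, Z9}, which is all 9 elements.
No single group has all 9 elements (the largest, S2, has 7), so 2 is optimal.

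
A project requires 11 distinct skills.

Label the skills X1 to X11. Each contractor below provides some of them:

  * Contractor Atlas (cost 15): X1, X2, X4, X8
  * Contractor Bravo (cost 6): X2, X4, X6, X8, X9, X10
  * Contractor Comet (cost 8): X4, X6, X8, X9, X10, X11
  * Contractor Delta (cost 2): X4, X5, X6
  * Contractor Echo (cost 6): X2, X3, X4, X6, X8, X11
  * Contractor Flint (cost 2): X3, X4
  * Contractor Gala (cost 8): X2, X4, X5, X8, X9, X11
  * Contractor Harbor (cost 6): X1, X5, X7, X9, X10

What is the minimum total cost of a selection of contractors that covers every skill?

12

Echo, Harbor together cover every skill (Echo ∪ Harbor = {X1, X2, X3, X4, X5, X6, X7, X8, X9, X10, X11}); total cost 6 + 6 = 12.
The greedy pick Delta, Bravo, Flint, Harbor, Echo costs 22; no covering selection beats 12.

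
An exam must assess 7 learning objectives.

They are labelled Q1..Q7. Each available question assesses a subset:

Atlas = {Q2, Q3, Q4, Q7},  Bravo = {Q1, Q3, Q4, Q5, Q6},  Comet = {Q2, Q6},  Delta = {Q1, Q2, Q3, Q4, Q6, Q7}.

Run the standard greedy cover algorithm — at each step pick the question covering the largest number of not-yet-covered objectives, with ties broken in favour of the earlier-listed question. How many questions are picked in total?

2

Greedy: pick Delta (covers 6 new) → pick Bravo (covers 1 new). Total picks: 2.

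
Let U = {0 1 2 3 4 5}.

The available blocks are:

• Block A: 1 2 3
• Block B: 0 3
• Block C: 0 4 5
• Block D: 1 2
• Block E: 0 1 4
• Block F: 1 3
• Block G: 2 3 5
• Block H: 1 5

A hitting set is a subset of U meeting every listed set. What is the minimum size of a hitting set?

The 3 items {0, 1, 2} hit every block.
No choice of 2 items meets every block, so 3 is the minimum.

3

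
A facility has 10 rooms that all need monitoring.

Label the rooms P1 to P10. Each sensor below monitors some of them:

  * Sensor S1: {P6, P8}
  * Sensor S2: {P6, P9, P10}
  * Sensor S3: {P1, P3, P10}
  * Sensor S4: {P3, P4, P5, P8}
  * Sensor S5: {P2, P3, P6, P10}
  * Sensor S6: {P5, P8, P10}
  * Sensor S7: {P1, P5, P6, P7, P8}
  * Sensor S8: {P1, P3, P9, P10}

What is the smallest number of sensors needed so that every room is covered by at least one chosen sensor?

S4 and S5 and S7 and S8 together: S4 ∪ S5 ∪ S7 ∪ S8 = {P1, P2, P3, P4, P5, P6, P7, P8, P9, P10} — every room is covered.
No 3 of the 8 sensors cover everything (all 56 combinations miss at least one room), so 4 is optimal.

4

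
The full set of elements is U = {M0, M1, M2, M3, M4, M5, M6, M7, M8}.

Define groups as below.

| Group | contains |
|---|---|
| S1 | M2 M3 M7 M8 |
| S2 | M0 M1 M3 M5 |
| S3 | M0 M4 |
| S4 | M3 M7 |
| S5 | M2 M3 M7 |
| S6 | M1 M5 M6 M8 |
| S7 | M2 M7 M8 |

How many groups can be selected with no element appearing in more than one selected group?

3

S3, S5, S6 are pairwise disjoint (S3={M0,M4}; S5={M2,M3,M7}; S6={M1,M5,M6,M8}).
Every remaining group overlaps one of these, and no 4 of the listed groups are pairwise disjoint, so 3 is the maximum.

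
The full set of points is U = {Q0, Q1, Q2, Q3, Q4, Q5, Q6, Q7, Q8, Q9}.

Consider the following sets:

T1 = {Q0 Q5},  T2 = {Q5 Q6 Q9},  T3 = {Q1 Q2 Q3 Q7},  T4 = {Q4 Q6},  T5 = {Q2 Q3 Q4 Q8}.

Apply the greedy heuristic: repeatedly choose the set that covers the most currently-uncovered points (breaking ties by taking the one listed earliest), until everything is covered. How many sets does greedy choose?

Greedy: pick T3 (covers 4 new) → pick T2 (covers 3 new) → pick T5 (covers 2 new) → pick T1 (covers 1 new). Total picks: 4.

4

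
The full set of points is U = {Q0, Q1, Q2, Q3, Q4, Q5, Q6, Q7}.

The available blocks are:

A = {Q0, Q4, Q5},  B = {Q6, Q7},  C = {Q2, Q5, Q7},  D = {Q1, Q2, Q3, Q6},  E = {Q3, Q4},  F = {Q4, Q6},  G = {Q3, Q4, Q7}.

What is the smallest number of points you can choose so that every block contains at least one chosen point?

3

Take H = {Q3, Q4, Q7}. Each listed block contains at least one of these, so H is a hitting set of size 3.
No choice of 2 points meets every block, so 3 is the minimum.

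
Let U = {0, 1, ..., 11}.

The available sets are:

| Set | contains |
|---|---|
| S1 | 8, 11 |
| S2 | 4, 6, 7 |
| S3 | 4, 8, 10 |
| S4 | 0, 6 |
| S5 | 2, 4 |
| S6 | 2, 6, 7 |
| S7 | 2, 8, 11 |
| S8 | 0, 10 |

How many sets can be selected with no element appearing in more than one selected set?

S1, S5, S8 are pairwise disjoint (S1={8,11}; S5={2,4}; S8={0,10}).
Every remaining set overlaps one of these, and no 4 of the listed sets are pairwise disjoint, so 3 is the maximum.

3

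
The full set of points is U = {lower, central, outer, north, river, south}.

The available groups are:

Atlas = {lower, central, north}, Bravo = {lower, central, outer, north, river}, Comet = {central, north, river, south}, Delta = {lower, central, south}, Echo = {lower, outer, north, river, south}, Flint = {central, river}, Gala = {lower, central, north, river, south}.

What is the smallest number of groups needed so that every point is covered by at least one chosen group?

2

Echo and Gala together: Echo ∪ Gala = {lower, central, outer, north, river, south} — every point is covered.
No single group has all 6 points (the largest, Bravo, has 5), so 2 is optimal.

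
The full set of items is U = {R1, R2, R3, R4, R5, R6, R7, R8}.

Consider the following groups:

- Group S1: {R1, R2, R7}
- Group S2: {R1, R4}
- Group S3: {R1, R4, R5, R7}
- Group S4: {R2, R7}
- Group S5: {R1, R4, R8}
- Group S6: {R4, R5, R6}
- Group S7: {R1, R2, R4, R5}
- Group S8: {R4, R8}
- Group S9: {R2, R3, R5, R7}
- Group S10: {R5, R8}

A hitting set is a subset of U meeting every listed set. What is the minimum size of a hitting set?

3

Take H = {R2, R4, R8}. Each listed group contains at least one of these, so H is a hitting set of size 3.
The groups S2, S4, S10 are pairwise disjoint, so any hitting set needs a separate item for each — at least 3. Hence 3 is optimal.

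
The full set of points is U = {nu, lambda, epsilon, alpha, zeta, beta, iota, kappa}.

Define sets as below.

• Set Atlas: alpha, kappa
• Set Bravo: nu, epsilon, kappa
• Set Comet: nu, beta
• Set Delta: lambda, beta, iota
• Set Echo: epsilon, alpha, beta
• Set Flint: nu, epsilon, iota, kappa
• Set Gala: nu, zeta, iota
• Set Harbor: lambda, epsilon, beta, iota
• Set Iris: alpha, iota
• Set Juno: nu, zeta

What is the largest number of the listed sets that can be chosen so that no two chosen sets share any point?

Atlas, Harbor, Juno are pairwise disjoint (Atlas={alpha,kappa}; Harbor={lambda,epsilon,beta,iota}; Juno={nu,zeta}).
Every remaining set overlaps one of these, and no 4 of the listed sets are pairwise disjoint, so 3 is the maximum.

3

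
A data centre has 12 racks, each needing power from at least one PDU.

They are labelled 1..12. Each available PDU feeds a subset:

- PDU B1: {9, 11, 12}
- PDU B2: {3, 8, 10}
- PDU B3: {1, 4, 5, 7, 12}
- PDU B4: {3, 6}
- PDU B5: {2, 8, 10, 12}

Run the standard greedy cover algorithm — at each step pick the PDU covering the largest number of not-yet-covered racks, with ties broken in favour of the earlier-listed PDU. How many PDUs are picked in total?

Greedy: pick B3 (covers 5 new) → pick B2 (covers 3 new) → pick B1 (covers 2 new) → pick B4 (covers 1 new) → pick B5 (covers 1 new). Total picks: 5.
(The true minimum cover uses only 4 PDUs, so greedy is not optimal here.)

5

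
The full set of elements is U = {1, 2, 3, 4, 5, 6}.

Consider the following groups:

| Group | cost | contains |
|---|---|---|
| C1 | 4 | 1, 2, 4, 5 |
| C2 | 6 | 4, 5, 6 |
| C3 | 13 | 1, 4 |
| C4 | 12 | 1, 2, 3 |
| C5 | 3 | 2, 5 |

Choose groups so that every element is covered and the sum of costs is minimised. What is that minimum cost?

18

C2, C4 together cover every element (C2 ∪ C4 = {1, 2, 3, 4, 5, 6}); total cost 6 + 12 = 18.
The greedy pick C1, C2, C4 costs 22; no covering selection beats 18.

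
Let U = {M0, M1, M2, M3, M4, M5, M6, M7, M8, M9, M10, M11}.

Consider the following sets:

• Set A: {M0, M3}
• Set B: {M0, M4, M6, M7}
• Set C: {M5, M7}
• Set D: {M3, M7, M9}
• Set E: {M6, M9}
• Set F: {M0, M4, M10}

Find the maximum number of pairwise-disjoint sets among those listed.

3

C, E, F are pairwise disjoint (C={M5,M7}; E={M6,M9}; F={M0,M4,M10}).
Every remaining set overlaps one of these, and no 4 of the listed sets are pairwise disjoint, so 3 is the maximum.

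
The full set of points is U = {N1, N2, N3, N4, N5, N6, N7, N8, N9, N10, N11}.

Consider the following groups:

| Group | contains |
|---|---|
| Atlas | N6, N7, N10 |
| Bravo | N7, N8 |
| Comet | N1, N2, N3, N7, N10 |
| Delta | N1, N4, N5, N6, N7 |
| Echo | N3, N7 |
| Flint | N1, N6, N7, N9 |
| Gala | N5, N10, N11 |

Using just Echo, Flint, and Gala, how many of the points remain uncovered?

Union of Echo, Flint, Gala = {N1, N3, N5, N6, N7, N9, N10, N11}.
Not covered: N2, N4, N8 — 3 points.

3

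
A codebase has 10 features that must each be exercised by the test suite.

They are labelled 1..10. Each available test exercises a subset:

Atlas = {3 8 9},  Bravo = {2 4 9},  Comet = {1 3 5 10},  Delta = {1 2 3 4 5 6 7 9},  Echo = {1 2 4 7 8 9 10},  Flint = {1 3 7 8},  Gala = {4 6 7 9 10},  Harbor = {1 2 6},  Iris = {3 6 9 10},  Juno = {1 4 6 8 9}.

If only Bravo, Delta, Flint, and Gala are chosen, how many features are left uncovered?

Union of Bravo, Delta, Flint, Gala = {1, 2, 3, 4, 5, 6, 7, 8, 9, 10} — that's every feature, so 0 are uncovered.

0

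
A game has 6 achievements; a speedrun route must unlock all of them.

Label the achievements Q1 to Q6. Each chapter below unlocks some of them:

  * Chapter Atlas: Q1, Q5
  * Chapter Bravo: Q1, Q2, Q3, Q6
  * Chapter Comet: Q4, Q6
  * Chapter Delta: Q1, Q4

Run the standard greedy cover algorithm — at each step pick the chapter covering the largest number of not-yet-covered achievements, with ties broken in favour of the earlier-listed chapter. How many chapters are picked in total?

3

Greedy: pick Bravo (covers 4 new) → pick Atlas (covers 1 new) → pick Comet (covers 1 new). Total picks: 3.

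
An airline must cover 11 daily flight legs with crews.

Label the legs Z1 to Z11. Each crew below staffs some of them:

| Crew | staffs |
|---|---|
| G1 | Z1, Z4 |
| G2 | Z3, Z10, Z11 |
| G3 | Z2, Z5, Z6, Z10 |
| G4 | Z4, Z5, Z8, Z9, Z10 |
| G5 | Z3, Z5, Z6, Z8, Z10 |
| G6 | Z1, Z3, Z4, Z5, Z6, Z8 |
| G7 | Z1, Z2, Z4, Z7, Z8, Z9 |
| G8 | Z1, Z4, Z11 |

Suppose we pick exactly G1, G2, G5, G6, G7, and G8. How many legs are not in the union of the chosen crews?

Union of G1, G2, G5, G6, G7, G8 = {Z1, Z2, Z3, Z4, Z5, Z6, Z7, Z8, Z9, Z10, Z11} — that's every leg, so 0 are uncovered.

0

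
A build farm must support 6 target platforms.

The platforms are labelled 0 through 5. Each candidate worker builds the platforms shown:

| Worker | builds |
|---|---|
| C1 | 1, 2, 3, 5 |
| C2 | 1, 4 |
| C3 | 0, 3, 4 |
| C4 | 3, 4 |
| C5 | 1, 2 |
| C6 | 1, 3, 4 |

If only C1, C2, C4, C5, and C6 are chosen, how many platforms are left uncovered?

Union of C1, C2, C4, C5, C6 = {1, 2, 3, 4, 5}.
Not covered: 0 — 1 platform.

1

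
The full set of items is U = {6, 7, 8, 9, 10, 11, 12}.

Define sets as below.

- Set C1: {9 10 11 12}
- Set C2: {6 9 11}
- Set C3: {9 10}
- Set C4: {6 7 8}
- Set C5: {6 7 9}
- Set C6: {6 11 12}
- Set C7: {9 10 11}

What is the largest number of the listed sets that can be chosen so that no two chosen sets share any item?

C1, C4 are pairwise disjoint (C1={9,10,11,12}; C4={6,7,8}).
Every remaining set overlaps one of these, and no 3 of the listed sets are pairwise disjoint, so 2 is the maximum.

2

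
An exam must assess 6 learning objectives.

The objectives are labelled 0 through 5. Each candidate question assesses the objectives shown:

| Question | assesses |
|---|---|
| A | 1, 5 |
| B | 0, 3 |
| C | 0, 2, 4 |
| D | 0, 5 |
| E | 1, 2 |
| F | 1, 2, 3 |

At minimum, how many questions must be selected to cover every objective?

3

Take {A, B, C}. Their union is {0, 1, 2, 3, 4, 5}, which is all 6 objectives.
Only C contains 4, so C is forced; the remaining 3 objectives need at least 2 more questions (each remaining question adds at most 2) — so at least 3 questions are needed, and 3 is optimal.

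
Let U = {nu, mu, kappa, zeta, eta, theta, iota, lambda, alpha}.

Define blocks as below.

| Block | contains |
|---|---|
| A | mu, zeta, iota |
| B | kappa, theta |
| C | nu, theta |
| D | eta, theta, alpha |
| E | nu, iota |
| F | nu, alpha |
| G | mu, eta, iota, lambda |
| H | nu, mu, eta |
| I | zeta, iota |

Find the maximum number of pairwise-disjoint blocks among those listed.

A, B, F are pairwise disjoint (A={mu,zeta,iota}; B={kappa,theta}; F={nu,alpha}).
Every remaining block overlaps one of these, and no 4 of the listed blocks are pairwise disjoint, so 3 is the maximum.

3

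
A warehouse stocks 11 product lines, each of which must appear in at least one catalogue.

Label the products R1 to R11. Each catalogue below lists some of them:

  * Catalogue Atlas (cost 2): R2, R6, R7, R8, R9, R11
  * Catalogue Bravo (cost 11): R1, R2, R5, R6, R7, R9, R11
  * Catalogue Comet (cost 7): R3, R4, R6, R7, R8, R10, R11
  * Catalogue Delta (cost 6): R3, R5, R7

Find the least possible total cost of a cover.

Bravo, Comet together cover every product (Bravo ∪ Comet = {R1, R2, R3, R4, R5, R6, R7, R8, R9, R10, R11}); total cost 11 + 7 = 18.
The greedy pick Atlas, Comet, Bravo costs 20; no covering selection beats 18.

18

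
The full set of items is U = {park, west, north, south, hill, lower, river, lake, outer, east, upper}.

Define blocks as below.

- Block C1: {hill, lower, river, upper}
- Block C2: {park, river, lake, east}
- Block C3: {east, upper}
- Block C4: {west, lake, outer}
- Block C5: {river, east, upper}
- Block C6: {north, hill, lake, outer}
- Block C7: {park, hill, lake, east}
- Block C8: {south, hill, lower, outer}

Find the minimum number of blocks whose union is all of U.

C2, C4, C5, C6, and C8 cover everything between them: the union {park, west, north, south, hill, lower, river, lake, outer, east, upper} is all of U.
No 4 of the 8 blocks cover everything (all 70 combinations miss at least one item), so 5 is optimal.

5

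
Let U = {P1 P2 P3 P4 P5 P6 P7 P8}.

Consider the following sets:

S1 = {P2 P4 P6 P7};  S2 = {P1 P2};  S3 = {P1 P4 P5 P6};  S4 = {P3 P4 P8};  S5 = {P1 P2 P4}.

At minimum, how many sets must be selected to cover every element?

Take {S1, S3, S4}. Their union is {P1, P2, P3, P4, P5, P6, P7, P8}, which is all 8 elements.
Only S4 contains P3, so S4 is forced; the remaining 5 elements need at least 2 more sets (each remaining set adds at most 3) — so at least 3 sets are needed, and 3 is optimal.

3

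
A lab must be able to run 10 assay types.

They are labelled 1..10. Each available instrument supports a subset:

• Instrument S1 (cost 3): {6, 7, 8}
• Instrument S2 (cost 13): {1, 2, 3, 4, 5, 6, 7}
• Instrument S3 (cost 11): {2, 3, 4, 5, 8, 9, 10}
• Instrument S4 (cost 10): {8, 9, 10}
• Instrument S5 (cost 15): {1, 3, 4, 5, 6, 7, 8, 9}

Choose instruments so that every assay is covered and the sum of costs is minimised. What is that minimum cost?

23

S2, S4 together cover every assay (S2 ∪ S4 = {1, 2, 3, 4, 5, 6, 7, 8, 9, 10}); total cost 13 + 10 = 23.
The greedy pick S1, S3, S2 costs 27; no covering selection beats 23.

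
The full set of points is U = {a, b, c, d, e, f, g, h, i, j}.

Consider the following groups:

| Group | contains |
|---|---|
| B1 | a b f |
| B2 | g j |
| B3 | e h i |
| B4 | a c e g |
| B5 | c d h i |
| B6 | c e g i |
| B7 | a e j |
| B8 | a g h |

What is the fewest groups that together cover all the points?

B1 and B4 and B5 and B7 together: B1 ∪ B4 ∪ B5 ∪ B7 = {a, b, c, d, e, f, g, h, i, j} — every point is covered.
No 3 of the 8 groups cover everything (all 56 combinations miss at least one point), so 4 is optimal.

4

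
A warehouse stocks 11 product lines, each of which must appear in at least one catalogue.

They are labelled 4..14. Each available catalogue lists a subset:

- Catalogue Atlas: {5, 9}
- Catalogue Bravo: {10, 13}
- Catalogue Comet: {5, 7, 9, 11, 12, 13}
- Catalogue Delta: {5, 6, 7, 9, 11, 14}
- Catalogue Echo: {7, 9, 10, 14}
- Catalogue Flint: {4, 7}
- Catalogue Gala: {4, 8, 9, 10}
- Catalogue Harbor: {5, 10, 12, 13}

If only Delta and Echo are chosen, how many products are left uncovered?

4

Union of Delta, Echo = {5, 6, 7, 9, 10, 11, 14}.
Not covered: 4, 8, 12, 13 — 4 products.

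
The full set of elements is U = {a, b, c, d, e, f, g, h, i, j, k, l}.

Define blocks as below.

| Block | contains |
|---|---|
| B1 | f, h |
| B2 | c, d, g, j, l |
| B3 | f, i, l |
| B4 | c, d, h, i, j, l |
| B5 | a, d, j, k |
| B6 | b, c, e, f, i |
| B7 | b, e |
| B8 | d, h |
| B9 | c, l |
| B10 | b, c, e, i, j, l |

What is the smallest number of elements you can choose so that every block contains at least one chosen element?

4

The 4 elements {e, h, k, l} hit every block.
The blocks B1, B5, B7, B9 are pairwise disjoint, so any hitting set needs a separate element for each — at least 4. Hence 4 is optimal.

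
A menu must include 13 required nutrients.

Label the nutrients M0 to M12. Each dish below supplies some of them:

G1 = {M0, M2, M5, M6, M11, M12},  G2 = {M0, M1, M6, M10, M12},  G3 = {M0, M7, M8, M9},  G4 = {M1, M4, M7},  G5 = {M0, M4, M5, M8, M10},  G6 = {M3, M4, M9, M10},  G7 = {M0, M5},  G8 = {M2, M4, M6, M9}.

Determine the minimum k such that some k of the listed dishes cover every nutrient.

4

G1 and G3 and G4 and G6 together: G1 ∪ G3 ∪ G4 ∪ G6 = {M0, M1, M2, M3, M4, M5, M6, M7, M8, M9, M10, M11, M12} — every nutrient is covered.
No 3 of the 8 dishes cover everything (all 56 combinations miss at least one nutrient), so 4 is optimal.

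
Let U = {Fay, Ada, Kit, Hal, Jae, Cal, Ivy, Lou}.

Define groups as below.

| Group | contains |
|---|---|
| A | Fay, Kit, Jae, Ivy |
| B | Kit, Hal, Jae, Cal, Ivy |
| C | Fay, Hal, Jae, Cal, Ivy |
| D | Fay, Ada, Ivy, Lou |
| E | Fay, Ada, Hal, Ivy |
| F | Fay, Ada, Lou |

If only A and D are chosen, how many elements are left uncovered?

Union of A, D = {Fay, Ada, Kit, Jae, Ivy, Lou}.
Not covered: Hal, Cal — 2 elements.

2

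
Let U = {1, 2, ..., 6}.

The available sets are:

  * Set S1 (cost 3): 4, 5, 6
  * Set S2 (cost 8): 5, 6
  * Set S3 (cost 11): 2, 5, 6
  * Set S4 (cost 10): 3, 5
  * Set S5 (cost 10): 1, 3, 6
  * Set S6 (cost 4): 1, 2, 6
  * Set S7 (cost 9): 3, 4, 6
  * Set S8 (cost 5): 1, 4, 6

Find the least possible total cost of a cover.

16

S1, S6, S7 together cover every element (S1 ∪ S6 ∪ S7 = {1, 2, 3, 4, 5, 6}); total cost 3 + 4 + 9 = 16.
No covering selection has total cost below 16.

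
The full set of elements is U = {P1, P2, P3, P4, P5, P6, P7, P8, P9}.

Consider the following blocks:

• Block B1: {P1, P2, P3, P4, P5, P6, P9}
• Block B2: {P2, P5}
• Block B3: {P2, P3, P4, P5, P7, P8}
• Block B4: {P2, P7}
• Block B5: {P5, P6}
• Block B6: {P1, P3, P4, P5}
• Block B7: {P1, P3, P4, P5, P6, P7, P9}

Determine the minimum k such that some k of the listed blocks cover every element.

B1 and B3 together: B1 ∪ B3 = {P1, P2, P3, P4, P5, P6, P7, P8, P9} — every element is covered.
No single block has all 9 elements (the largest, B1, has 7), so 2 is optimal.

2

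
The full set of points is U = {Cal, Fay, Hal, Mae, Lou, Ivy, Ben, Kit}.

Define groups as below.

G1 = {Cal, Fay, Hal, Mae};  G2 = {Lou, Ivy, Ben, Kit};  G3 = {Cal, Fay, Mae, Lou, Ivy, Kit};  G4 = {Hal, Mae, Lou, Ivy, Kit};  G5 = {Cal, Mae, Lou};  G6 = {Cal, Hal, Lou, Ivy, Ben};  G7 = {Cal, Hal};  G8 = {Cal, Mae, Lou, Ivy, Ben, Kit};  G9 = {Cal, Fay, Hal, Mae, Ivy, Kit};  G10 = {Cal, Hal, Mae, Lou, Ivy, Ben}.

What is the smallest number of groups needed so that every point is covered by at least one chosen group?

Take {G9, G10}. Their union is {Cal, Fay, Hal, Mae, Lou, Ivy, Ben, Kit}, which is all 8 points.
No single group has all 8 points (the largest, G3, has 6), so 2 is optimal.

2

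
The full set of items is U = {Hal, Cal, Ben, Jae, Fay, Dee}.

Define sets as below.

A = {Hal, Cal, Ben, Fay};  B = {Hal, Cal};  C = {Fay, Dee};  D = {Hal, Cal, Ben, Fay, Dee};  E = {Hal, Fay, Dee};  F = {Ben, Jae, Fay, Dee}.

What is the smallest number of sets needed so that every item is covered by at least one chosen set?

2

Take {A, F}. Their union is {Hal, Cal, Ben, Jae, Fay, Dee}, which is all 6 items.
No single set has all 6 items (the largest, D, has 5), so 2 is optimal.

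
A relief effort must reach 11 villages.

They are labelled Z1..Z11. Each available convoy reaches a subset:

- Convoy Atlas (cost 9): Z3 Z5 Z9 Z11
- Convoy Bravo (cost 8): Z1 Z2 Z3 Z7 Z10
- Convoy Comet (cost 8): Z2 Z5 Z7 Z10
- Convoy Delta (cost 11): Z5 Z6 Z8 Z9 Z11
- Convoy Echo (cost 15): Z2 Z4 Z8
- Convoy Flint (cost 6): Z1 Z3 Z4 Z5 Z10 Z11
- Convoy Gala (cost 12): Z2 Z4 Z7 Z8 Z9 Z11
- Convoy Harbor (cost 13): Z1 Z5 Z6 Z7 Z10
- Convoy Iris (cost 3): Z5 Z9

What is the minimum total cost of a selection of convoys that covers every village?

25

Comet, Delta, Flint together cover every village (Comet ∪ Delta ∪ Flint = {Z1, Z2, Z3, Z4, Z5, Z6, Z7, Z8, Z9, Z10, Z11}); total cost 8 + 11 + 6 = 25.
The greedy pick Flint, Gala, Delta costs 29; no covering selection beats 25.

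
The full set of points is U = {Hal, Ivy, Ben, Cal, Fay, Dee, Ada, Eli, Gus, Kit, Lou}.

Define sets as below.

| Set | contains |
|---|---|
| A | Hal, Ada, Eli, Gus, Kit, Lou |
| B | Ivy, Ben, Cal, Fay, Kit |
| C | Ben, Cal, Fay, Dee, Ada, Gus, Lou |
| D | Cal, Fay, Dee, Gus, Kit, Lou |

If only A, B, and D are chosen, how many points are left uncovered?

0

Union of A, B, D = {Hal, Ivy, Ben, Cal, Fay, Dee, Ada, Eli, Gus, Kit, Lou} — that's every point, so 0 are uncovered.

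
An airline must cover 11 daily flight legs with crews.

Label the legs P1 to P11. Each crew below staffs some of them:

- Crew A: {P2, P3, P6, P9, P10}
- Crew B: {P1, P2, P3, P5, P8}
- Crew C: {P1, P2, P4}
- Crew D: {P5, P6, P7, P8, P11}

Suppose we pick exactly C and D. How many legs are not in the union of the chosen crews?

Union of C, D = {P1, P2, P4, P5, P6, P7, P8, P11}.
Not covered: P3, P9, P10 — 3 legs.

3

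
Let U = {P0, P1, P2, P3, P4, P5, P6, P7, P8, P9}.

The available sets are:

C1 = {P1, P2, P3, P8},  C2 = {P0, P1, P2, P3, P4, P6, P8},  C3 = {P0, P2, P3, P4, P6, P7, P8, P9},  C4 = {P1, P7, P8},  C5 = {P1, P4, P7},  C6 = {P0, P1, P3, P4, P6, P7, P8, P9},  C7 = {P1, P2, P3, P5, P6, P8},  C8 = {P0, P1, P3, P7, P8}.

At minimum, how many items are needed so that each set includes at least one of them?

2

Take H = {P1, P8}. Each listed set contains at least one of these, so H is a hitting set of size 2.
No single item lies in every set, so at least 2 are needed and 2 is optimal.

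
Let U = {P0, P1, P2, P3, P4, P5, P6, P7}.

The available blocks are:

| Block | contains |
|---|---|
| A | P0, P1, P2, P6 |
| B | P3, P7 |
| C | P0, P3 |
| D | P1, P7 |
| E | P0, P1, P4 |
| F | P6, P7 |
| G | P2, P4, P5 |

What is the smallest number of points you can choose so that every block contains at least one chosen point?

Take H = {P0, P5, P7}. Each listed block contains at least one of these, so H is a hitting set of size 3.
The blocks C, F, G are pairwise disjoint, so any hitting set needs a separate point for each — at least 3. Hence 3 is optimal.

3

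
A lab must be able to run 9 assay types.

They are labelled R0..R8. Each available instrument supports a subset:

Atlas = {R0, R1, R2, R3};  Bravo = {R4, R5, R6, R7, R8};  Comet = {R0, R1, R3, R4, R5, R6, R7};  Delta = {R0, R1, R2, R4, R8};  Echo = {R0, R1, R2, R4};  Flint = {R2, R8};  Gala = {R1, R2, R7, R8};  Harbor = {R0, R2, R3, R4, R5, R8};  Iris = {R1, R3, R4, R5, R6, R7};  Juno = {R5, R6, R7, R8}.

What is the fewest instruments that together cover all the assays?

Comet and Gala together: Comet ∪ Gala = {R0, R1, R2, R3, R4, R5, R6, R7, R8} — every assay is covered.
No single instrument has all 9 assays (the largest, Comet, has 7), so 2 is optimal.

2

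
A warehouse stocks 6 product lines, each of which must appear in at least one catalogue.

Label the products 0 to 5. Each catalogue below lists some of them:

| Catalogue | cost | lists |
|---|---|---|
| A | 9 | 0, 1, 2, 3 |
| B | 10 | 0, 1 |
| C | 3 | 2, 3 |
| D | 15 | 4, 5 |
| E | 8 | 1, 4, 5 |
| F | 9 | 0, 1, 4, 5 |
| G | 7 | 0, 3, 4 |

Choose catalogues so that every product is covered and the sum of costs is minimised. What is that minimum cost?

12

C, F together cover every product (C ∪ F = {0, 1, 2, 3, 4, 5}); total cost 3 + 9 = 12.
No covering selection has total cost below 12.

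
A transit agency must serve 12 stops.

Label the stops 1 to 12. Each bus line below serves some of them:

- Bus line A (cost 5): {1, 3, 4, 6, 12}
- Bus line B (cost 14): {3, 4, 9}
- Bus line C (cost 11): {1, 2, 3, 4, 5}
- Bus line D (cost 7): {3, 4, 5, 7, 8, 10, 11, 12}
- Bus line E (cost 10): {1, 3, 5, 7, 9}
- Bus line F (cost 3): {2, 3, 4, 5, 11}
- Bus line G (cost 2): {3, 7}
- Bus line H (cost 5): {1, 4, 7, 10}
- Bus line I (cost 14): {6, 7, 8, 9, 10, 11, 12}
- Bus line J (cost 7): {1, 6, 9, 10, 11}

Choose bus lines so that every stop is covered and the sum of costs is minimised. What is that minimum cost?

17

D, F, J together cover every stop (D ∪ F ∪ J = {1, 2, 3, 4, 5, 6, 7, 8, 9, 10, 11, 12}); total cost 7 + 3 + 7 = 17.
The greedy pick F, A, G, D, J costs 24; no covering selection beats 17.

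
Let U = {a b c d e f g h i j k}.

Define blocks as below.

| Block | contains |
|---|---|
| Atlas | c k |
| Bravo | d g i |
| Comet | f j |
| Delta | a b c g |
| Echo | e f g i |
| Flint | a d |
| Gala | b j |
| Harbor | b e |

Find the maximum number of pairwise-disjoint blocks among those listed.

Atlas, Bravo, Comet, Harbor are pairwise disjoint (Atlas={c,k}; Bravo={d,g,i}; Comet={f,j}; Harbor={b,e}).
Every remaining block overlaps one of these, and no 5 of the listed blocks are pairwise disjoint, so 4 is the maximum.

4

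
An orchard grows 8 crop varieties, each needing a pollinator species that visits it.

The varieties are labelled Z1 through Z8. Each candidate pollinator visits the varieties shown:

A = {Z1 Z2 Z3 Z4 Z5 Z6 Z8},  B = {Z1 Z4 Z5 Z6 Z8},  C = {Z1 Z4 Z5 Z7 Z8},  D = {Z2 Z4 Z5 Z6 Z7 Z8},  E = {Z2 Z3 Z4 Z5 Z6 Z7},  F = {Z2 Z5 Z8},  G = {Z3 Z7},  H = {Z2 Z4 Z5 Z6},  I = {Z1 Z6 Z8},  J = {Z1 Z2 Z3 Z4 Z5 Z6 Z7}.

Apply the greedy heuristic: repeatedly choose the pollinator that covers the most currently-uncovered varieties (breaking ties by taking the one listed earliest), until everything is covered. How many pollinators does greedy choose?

2

Greedy: pick A (covers 7 new) → pick C (covers 1 new). Total picks: 2.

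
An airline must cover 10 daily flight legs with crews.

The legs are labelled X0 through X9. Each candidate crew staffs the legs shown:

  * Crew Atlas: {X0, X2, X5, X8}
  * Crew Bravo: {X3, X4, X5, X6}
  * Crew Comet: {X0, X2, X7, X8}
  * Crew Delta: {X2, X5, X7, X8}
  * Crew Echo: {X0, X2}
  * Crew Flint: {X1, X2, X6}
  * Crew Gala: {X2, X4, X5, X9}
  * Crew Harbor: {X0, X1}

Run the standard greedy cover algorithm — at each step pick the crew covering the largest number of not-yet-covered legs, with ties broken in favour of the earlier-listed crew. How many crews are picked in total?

5

Greedy: pick Atlas (covers 4 new) → pick Bravo (covers 3 new) → pick Comet (covers 1 new) → pick Flint (covers 1 new) → pick Gala (covers 1 new). Total picks: 5.
(The true minimum cover uses only 4 crews, so greedy is not optimal here.)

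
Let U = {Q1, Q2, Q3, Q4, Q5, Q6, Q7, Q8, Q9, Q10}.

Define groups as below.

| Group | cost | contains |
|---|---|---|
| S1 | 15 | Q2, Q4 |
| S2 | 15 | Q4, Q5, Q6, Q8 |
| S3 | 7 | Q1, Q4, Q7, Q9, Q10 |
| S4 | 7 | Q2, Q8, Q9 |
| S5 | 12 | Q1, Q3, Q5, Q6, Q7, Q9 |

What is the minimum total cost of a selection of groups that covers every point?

S3, S4, S5 together cover every point (S3 ∪ S4 ∪ S5 = {Q1, Q2, Q3, Q4, Q5, Q6, Q7, Q8, Q9, Q10}); total cost 7 + 7 + 12 = 26.
No covering selection has total cost below 26.

26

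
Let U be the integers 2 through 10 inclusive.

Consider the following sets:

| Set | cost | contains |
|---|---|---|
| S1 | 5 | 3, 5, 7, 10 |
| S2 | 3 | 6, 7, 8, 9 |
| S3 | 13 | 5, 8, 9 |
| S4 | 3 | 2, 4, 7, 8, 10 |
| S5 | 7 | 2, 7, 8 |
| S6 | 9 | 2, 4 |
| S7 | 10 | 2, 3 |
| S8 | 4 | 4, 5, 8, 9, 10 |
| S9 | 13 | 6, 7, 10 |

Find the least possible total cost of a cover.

11

S1, S2, S4 together cover every item (S1 ∪ S2 ∪ S4 = {2, 3, 4, 5, 6, 7, 8, 9, 10}); total cost 5 + 3 + 3 = 11.
No covering selection has total cost below 11.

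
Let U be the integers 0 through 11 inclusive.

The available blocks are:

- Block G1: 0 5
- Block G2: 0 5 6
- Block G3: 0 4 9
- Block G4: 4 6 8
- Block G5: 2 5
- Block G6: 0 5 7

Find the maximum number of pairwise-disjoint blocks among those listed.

2

G4, G5 are pairwise disjoint (G4={4,6,8}; G5={2,5}).
Every remaining block overlaps one of these, and no 3 of the listed blocks are pairwise disjoint, so 2 is the maximum.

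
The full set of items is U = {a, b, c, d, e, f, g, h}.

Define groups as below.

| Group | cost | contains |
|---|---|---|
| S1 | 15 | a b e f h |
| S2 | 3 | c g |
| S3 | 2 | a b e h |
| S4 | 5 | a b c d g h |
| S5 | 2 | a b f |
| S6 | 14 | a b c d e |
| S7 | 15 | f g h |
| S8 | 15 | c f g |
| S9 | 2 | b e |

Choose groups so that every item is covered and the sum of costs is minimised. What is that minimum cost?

S3, S4, S5 together cover every item (S3 ∪ S4 ∪ S5 = {a, b, c, d, e, f, g, h}); total cost 2 + 5 + 2 = 9.
The greedy pick S3, S2, S5, S4 costs 12; no covering selection beats 9.

9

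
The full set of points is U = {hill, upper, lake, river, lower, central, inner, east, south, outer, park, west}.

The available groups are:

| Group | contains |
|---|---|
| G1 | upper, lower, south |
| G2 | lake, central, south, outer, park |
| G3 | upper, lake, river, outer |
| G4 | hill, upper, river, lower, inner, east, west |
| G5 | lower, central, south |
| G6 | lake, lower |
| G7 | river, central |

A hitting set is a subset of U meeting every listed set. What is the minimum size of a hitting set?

3

Take H = {upper, lake, central}. Each listed group contains at least one of these, so H is a hitting set of size 3.
No choice of 2 points meets every group, so 3 is the minimum.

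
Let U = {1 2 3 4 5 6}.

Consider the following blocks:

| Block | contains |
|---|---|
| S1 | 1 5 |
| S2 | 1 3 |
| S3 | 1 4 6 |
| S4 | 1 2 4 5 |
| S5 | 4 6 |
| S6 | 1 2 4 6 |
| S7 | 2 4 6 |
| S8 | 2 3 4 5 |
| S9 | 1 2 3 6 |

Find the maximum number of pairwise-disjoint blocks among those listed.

2

S2, S5 are pairwise disjoint (S2={1,3}; S5={4,6}).
Every remaining block overlaps one of these, and no 3 of the listed blocks are pairwise disjoint, so 2 is the maximum.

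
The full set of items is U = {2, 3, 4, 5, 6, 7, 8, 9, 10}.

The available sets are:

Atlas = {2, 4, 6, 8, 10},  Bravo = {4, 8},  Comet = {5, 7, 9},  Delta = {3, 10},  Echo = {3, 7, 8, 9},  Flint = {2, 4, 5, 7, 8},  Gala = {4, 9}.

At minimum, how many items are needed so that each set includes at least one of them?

3

Take H = {3, 4, 9}. Each listed set contains at least one of these, so H is a hitting set of size 3.
The sets Bravo, Comet, Delta are pairwise disjoint, so any hitting set needs a separate item for each — at least 3. Hence 3 is optimal.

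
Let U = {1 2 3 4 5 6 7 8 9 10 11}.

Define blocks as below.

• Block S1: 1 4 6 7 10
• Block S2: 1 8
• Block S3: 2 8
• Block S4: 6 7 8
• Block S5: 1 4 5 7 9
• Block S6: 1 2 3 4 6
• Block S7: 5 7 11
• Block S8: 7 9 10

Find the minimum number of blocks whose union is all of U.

4

S2 and S6 and S7 and S8 together: S2 ∪ S6 ∪ S7 ∪ S8 = {1, 2, 3, 4, 5, 6, 7, 8, 9, 10, 11} — every point is covered.
No 3 of the 8 blocks cover everything (all 56 combinations miss at least one point), so 4 is optimal.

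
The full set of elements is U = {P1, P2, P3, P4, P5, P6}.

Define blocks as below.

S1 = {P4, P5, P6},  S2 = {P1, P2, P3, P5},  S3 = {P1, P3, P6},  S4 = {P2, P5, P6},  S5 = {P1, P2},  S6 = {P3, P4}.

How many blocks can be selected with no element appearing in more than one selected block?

2

S1, S5 are pairwise disjoint (S1={P4,P5,P6}; S5={P1,P2}).
Every remaining block overlaps one of these, and no 3 of the listed blocks are pairwise disjoint, so 2 is the maximum.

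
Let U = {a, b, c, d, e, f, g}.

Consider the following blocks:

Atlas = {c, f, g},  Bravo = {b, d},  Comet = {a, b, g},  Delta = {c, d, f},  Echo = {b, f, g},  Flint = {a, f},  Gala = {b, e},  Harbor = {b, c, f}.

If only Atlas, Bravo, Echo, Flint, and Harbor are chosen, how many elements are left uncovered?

1

Union of Atlas, Bravo, Echo, Flint, Harbor = {a, b, c, d, f, g}.
Not covered: e — 1 element.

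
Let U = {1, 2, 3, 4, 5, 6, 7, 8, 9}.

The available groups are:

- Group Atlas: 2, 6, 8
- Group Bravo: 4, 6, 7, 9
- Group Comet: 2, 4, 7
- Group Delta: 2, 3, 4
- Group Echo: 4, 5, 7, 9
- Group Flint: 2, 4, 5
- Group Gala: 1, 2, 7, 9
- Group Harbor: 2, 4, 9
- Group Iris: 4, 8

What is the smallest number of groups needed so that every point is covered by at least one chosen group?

Atlas, Delta, Flint, and Gala cover everything between them: the union {1, 2, 3, 4, 5, 6, 7, 8, 9} is all of U.
Only Gala contains 1, so Gala is forced; the remaining 5 points need at least 3 more groups (each remaining group adds at most 2) — so at least 4 groups are needed, and 4 is optimal.

4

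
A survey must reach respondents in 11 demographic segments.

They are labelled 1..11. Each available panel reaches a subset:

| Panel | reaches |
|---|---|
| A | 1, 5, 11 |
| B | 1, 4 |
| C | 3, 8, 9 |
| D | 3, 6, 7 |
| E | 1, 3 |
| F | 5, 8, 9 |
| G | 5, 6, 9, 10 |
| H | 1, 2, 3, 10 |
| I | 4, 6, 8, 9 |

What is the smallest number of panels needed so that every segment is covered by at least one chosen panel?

4

Take {A, D, H, I}. Their union is {1, 2, 3, 4, 5, 6, 7, 8, 9, 10, 11}, which is all 11 segments.
Only D contains 7, so D is forced; the remaining 8 segments need at least 3 more panels (each remaining panel adds at most 3) — so at least 4 panels are needed, and 4 is optimal.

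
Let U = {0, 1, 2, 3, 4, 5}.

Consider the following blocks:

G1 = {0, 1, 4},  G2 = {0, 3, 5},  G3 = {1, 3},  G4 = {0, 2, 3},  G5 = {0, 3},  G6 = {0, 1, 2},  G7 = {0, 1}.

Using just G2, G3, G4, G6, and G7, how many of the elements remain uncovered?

Union of G2, G3, G4, G6, G7 = {0, 1, 2, 3, 5}.
Not covered: 4 — 1 element.

1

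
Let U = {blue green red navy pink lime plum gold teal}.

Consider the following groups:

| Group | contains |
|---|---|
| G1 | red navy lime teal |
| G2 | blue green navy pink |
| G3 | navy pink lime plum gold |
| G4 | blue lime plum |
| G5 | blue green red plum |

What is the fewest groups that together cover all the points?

3

G1, G3, and G5 cover everything between them: the union {blue, green, red, navy, pink, lime, plum, gold, teal} is all of U.
Only G3 contains gold, so G3 is forced; the remaining 4 points need at least 2 more groups (each remaining group adds at most 3) — so at least 3 groups are needed, and 3 is optimal.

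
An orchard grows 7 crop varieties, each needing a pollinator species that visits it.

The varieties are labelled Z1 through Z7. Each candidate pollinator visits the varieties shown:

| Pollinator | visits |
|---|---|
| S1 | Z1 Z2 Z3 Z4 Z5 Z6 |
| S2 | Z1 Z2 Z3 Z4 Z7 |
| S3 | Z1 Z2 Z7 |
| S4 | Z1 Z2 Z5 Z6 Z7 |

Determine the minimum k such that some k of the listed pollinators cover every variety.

S2 and S4 together: S2 ∪ S4 = {Z1, Z2, Z3, Z4, Z5, Z6, Z7} — every variety is covered.
No single pollinator has all 7 varieties (the largest, S1, has 6), so 2 is optimal.

2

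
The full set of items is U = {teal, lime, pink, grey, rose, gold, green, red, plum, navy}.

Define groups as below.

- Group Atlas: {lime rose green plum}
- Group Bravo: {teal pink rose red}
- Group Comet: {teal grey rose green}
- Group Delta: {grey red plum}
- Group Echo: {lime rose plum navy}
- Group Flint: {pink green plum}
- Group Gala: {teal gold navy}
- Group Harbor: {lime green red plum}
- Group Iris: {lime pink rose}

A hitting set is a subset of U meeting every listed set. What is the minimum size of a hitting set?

3

The 3 items {teal, rose, plum} hit every group.
The groups Delta, Gala, Iris are pairwise disjoint, so any hitting set needs a separate item for each — at least 3. Hence 3 is optimal.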